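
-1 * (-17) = 17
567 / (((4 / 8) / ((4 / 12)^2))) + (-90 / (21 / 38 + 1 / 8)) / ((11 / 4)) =88038 / 1133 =77.70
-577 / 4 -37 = -725 / 4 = -181.25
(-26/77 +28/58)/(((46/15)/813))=1975590/51359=38.47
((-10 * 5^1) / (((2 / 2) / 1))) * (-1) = 50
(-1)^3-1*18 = -19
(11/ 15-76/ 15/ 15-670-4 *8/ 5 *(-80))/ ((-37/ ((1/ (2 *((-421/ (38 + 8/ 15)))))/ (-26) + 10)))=58233664129/ 1366881750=42.60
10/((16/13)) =65/8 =8.12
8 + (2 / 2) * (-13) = -5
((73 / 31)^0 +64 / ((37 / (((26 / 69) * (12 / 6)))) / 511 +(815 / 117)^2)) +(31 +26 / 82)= 1875902926109 / 55774932569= 33.63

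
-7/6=-1.17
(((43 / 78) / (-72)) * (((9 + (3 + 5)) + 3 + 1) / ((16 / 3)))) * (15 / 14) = -215 / 6656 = -0.03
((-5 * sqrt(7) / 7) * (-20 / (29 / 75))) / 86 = 3750 * sqrt(7) / 8729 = 1.14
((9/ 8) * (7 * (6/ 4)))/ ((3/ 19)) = 1197/ 16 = 74.81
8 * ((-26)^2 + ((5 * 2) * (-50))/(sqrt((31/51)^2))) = -36352/31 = -1172.65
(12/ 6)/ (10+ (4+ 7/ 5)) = 10/ 77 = 0.13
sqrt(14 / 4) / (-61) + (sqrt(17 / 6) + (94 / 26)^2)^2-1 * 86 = 131.66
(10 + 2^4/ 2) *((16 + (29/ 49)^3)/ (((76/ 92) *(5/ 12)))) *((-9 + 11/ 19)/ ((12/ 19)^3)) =-3333039204/ 117649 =-28330.37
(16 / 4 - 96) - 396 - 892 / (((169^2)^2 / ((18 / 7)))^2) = -15911441958788196647000 / 32605413849975812209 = -488.00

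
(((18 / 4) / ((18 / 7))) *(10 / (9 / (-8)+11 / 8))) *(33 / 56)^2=5445 / 224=24.31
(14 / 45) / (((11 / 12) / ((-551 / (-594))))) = 15428 / 49005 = 0.31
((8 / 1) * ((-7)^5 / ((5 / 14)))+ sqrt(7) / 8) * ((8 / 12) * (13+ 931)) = -3553940992 / 15+ 236 * sqrt(7) / 3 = -236929191.33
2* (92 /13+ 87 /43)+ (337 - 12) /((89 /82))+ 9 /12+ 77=78683905 /199004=395.39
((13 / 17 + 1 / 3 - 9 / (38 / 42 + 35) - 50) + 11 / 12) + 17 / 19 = -23059151 / 487084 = -47.34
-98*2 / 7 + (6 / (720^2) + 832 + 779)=136771201 / 86400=1583.00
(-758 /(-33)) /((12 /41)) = 15539 /198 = 78.48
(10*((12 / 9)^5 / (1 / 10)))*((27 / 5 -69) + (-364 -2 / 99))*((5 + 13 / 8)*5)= -143598284800 / 24057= -5969085.29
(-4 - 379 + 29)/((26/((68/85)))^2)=-0.34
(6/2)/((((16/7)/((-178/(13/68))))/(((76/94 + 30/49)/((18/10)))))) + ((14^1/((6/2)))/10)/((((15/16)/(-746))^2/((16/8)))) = 8516781269788/14434875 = 590014.20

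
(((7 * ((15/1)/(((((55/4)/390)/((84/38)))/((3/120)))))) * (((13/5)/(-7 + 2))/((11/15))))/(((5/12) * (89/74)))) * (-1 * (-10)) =-2382543072/1023055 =-2328.85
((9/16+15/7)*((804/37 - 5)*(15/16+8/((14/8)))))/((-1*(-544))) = 115722669/252485632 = 0.46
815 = 815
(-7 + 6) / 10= -1 / 10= -0.10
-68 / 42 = -34 / 21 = -1.62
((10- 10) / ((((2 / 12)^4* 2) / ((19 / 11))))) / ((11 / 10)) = 0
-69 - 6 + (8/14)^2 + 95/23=-79502/1127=-70.54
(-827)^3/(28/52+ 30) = -7352920679/397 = -18521210.78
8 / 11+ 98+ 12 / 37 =40314 / 407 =99.05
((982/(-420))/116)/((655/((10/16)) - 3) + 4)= -491/25553640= -0.00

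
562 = 562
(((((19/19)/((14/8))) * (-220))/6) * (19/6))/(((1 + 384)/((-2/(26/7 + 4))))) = 76/1701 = 0.04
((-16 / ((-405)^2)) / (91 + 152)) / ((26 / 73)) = -584 / 518154975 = -0.00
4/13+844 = 10976/13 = 844.31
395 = 395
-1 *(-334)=334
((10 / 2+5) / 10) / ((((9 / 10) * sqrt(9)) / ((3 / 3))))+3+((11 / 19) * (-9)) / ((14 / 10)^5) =20706178 / 8621991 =2.40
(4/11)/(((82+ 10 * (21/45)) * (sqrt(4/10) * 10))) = 3 * sqrt(10)/14300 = 0.00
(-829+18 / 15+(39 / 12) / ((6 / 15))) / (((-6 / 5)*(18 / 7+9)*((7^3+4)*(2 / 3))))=25501 / 99936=0.26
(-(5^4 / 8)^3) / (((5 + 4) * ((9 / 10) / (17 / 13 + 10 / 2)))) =-50048828125 / 134784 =-371326.18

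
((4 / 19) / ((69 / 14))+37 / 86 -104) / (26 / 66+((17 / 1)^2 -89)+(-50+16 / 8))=-128394871 / 188999878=-0.68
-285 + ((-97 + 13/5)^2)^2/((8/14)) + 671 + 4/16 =347429940217/2500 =138971976.09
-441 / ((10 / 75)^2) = -99225 / 4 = -24806.25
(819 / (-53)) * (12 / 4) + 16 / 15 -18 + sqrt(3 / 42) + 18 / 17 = -841079 / 13515 + sqrt(14) / 14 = -61.97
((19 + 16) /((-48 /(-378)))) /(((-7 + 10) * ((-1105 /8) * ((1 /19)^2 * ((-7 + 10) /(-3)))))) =53067 /221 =240.12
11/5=2.20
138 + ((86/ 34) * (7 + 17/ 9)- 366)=-31444/ 153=-205.52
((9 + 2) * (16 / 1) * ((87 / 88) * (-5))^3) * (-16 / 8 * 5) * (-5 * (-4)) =2057821875 / 484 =4251698.09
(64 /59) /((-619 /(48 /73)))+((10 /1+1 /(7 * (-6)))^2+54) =722001639953 /4702882212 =153.52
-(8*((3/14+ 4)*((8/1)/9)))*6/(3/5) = -18880/63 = -299.68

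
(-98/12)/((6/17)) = -833/36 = -23.14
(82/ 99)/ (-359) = -82/ 35541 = -0.00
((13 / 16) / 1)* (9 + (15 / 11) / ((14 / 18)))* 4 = 2691 / 77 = 34.95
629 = 629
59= 59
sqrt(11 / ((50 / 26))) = sqrt(143) / 5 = 2.39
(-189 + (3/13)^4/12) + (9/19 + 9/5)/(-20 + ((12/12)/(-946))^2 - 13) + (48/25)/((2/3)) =-298384625432261961/1602592877159300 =-186.19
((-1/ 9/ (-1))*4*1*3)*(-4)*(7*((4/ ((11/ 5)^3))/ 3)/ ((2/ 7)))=-196000/ 11979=-16.36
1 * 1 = 1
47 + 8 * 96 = 815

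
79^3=493039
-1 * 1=-1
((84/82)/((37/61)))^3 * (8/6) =22422091104/3491055413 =6.42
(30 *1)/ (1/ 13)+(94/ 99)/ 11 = 424804/ 1089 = 390.09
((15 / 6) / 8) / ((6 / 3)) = 5 / 32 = 0.16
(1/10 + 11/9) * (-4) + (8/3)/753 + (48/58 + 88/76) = -20536868/6223545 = -3.30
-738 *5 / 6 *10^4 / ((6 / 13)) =-13325000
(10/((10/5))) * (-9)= -45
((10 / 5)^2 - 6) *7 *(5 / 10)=-7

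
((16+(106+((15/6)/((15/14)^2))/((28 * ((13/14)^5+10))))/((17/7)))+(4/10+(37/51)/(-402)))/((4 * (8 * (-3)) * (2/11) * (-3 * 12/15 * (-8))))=-389306669725369/2172707492032512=-0.18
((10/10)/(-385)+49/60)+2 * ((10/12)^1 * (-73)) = -186113/1540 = -120.85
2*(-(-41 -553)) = 1188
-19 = -19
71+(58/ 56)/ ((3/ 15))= 2133/ 28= 76.18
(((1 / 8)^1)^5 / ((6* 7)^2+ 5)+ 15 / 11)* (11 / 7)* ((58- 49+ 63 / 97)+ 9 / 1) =1572923493819 / 39359315968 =39.96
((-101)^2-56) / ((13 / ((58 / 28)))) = 294205 / 182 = 1616.51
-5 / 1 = -5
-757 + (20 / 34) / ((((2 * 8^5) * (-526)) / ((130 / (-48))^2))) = -127762371203717 / 168774598656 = -757.00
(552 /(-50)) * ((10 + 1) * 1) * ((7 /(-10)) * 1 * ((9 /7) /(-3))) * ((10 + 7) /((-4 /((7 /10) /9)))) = 30107 /2500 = 12.04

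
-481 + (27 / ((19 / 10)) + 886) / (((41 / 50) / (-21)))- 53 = -18375186 / 779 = -23588.17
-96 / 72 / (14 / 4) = -8 / 21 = -0.38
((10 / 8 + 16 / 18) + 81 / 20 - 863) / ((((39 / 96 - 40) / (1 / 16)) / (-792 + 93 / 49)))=-199028653 / 186249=-1068.62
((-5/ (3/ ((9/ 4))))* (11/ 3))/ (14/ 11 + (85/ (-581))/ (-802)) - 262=-3559740677/ 13048806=-272.80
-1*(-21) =21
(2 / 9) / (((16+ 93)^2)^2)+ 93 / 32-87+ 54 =-1223417781323 / 40653550368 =-30.09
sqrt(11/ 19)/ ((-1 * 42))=-sqrt(209)/ 798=-0.02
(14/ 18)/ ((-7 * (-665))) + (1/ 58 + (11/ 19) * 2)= 407983/ 347130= 1.18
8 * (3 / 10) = 12 / 5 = 2.40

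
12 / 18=2 / 3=0.67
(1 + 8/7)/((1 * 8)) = 15/56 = 0.27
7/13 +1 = 20/13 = 1.54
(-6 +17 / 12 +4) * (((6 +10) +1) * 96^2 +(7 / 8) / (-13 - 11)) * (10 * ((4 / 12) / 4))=-1052835595 / 13824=-76159.98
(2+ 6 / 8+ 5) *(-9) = -279 / 4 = -69.75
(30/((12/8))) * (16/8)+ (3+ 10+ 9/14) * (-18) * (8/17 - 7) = 195569/119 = 1643.44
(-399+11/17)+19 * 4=-5480/17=-322.35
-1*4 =-4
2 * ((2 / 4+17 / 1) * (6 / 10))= 21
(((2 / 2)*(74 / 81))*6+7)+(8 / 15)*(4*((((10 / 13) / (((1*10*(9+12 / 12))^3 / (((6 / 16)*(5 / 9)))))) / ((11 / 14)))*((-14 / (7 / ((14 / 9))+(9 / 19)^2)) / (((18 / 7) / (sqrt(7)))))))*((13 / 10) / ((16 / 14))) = 337 / 27 -866761*sqrt(7) / 1519600500000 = 12.48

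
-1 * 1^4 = -1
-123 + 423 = 300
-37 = -37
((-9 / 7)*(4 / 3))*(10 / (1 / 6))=-720 / 7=-102.86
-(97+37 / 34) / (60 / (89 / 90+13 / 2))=-224779 / 18360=-12.24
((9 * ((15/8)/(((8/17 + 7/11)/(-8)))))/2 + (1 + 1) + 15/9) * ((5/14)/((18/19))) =-751355/34776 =-21.61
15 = 15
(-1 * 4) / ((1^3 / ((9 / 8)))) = -9 / 2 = -4.50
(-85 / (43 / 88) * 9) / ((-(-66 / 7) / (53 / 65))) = -75684 / 559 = -135.39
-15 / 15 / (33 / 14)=-14 / 33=-0.42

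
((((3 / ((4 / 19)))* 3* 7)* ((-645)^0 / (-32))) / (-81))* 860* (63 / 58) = 200165 / 1856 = 107.85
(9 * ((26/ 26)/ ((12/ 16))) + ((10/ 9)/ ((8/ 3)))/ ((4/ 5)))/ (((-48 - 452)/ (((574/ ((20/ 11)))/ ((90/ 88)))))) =-20870927/ 2700000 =-7.73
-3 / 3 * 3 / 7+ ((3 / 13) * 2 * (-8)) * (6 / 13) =-2523 / 1183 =-2.13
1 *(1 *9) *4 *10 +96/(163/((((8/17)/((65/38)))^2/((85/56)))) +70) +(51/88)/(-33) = 2007257486948891/5575541929320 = 360.01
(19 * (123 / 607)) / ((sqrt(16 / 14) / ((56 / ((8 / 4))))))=16359 * sqrt(14) / 607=100.84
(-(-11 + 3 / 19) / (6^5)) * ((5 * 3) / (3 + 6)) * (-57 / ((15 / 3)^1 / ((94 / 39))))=-0.06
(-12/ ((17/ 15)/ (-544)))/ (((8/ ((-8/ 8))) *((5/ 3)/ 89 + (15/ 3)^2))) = -28.78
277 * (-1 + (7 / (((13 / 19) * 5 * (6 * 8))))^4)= -26248029837220283 / 94758543360000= -277.00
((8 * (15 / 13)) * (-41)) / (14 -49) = 10.81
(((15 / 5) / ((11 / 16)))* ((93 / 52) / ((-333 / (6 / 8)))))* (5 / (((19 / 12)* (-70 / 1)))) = 558 / 703703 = 0.00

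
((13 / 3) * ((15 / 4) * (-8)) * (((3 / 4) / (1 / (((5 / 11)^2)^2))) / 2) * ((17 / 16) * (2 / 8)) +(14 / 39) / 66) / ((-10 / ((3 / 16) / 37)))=240024223 / 865360404480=0.00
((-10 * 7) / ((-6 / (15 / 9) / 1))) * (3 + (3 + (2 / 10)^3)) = 5257 / 45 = 116.82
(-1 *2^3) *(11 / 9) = -88 / 9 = -9.78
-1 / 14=-0.07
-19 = -19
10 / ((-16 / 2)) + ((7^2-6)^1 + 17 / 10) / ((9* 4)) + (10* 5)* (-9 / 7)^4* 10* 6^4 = 510183357599 / 288120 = 1770732.19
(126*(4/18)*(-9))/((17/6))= -1512/17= -88.94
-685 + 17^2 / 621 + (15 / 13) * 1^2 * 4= -5488988 / 8073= -679.92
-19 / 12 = -1.58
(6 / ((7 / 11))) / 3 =22 / 7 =3.14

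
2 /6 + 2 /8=7 /12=0.58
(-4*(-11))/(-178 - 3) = -44/181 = -0.24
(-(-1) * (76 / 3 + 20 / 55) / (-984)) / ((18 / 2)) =-106 / 36531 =-0.00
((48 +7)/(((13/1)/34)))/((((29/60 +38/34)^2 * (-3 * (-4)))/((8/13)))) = 2.88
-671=-671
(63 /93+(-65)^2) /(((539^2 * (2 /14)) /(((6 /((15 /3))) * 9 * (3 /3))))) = 7073784 /6432965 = 1.10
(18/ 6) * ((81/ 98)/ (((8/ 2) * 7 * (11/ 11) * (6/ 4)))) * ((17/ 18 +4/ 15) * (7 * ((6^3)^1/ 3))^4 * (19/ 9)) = 48698786304/ 5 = 9739757260.80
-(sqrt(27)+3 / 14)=-3 * sqrt(3) - 3 / 14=-5.41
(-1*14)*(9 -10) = 14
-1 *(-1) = 1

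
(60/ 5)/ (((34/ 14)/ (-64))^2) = 2408448/ 289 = 8333.73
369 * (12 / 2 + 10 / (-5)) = 1476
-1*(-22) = 22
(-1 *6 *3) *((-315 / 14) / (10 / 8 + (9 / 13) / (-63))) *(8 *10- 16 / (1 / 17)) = -28304640 / 451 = -62759.73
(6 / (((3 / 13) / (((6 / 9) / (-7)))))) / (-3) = 52 / 63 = 0.83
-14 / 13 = -1.08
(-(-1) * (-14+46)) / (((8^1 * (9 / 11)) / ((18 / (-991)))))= -88 / 991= -0.09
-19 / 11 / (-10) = 0.17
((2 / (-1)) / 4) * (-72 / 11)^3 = 186624 / 1331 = 140.21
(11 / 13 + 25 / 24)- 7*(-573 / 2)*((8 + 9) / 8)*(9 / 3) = 7979057 / 624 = 12786.95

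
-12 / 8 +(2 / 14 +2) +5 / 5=23 / 14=1.64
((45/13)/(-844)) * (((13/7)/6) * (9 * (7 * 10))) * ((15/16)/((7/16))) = -1.71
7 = 7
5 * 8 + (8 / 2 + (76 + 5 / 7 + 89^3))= 4935628 / 7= 705089.71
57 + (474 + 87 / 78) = 13835 / 26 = 532.12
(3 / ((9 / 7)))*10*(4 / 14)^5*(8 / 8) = 320 / 7203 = 0.04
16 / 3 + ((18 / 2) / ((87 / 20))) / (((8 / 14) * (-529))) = 245141 / 46023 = 5.33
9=9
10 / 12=5 / 6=0.83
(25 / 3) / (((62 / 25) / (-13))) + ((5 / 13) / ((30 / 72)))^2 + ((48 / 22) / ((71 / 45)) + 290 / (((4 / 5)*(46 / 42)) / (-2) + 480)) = -25244922192727 / 618094191858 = -40.84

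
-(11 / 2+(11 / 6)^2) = -319 / 36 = -8.86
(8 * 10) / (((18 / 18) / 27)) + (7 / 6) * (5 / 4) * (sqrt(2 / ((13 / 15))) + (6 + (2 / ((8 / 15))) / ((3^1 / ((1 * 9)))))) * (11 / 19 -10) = 1169185 / 608 -6265 * sqrt(390) / 5928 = 1902.13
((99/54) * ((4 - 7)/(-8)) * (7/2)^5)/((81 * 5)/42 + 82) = 1294139/328448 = 3.94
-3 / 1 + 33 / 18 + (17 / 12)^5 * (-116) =-41248429 / 62208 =-663.07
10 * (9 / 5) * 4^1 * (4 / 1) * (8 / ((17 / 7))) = 16128 / 17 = 948.71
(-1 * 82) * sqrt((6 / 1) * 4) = -164 * sqrt(6) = -401.72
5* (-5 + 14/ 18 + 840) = 37610/ 9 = 4178.89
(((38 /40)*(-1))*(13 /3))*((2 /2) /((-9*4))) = 247 /2160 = 0.11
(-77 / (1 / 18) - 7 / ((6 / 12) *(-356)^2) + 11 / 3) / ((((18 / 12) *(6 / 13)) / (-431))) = 1472396216551 / 1710936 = 860579.37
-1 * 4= -4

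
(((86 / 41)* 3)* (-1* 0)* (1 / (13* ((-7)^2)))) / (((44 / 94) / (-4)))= 0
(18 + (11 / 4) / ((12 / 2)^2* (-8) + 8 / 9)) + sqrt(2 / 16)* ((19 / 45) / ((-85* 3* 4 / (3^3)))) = 185949 / 10336 - 19* sqrt(2) / 6800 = 17.99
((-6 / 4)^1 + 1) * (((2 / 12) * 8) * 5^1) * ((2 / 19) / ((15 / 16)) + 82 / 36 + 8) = -17767 / 513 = -34.63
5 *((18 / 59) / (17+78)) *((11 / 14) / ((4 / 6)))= 0.02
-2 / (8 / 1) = -1 / 4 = -0.25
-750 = -750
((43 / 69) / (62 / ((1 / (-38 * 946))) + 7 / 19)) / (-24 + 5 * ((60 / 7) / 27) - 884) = 133 / 431146244976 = 0.00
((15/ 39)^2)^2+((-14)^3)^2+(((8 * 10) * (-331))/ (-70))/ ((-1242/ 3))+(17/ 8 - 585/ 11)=27421403828861843/ 3641870232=7529484.05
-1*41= -41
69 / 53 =1.30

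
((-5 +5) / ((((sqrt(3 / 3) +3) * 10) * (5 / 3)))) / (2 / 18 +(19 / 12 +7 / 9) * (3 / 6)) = 0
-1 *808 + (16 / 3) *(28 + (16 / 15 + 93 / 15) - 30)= -35096 / 45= -779.91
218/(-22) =-109/11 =-9.91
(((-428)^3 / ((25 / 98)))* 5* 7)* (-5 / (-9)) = -53784287872 / 9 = -5976031985.78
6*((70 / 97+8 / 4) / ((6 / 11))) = 29.94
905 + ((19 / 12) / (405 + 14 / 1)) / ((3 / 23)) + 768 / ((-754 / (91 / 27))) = 43821173 / 48604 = 901.60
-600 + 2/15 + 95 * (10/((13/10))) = 25526/195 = 130.90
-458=-458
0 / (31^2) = 0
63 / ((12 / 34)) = 357 / 2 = 178.50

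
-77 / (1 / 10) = -770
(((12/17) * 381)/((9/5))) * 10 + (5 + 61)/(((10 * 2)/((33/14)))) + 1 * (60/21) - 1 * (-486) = 4737993/2380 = 1990.75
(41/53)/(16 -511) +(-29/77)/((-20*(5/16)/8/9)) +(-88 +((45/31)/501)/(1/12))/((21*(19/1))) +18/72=1577580998263/361277462700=4.37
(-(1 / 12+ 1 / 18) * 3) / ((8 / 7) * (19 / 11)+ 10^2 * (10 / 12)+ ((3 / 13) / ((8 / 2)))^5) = -7318927616 / 1498460142145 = -0.00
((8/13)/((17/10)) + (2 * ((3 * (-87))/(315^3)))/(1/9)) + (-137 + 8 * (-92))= -74417164193/85278375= -872.64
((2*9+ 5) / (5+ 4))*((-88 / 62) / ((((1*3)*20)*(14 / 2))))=-253 / 29295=-0.01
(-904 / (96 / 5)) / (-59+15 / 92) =12995 / 16239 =0.80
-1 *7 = -7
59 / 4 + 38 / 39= 2453 / 156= 15.72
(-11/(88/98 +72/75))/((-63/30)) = 9625/3414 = 2.82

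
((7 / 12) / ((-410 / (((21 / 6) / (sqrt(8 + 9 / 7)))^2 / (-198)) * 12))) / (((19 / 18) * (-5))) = -2401 / 16041168000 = -0.00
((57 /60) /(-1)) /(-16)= 0.06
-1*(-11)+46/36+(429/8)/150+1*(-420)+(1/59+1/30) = -86513587/212400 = -407.31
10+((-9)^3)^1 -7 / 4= -720.75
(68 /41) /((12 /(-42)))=-238 /41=-5.80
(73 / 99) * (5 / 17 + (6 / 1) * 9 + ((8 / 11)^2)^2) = 991579075 / 24640803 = 40.24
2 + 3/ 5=13/ 5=2.60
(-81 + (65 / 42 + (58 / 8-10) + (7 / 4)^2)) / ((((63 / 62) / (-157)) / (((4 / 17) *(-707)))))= -13071258097 / 6426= -2034120.46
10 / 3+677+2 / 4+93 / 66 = 22514 / 33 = 682.24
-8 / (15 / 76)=-608 / 15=-40.53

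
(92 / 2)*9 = 414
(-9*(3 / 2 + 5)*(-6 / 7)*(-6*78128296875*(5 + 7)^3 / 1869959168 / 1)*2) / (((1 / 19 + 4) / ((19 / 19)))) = -42204046560609375 / 3937140592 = -10719466.47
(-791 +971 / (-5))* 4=-19704 / 5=-3940.80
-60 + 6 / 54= -539 / 9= -59.89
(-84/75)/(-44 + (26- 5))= 28/575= 0.05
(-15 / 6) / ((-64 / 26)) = 65 / 64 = 1.02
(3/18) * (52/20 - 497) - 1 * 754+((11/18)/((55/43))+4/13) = -977669/1170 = -835.61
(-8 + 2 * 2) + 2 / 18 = -35 / 9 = -3.89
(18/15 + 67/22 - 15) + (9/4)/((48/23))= -34061/3520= -9.68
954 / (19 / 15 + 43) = 7155 / 332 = 21.55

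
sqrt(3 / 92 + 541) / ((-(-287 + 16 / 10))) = 0.08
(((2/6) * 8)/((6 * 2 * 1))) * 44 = 88/9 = 9.78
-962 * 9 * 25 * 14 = -3030300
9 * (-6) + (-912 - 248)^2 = 1345546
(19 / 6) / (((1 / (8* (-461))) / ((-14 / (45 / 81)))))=1471512 / 5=294302.40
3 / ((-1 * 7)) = -3 / 7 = -0.43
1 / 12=0.08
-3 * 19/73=-57/73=-0.78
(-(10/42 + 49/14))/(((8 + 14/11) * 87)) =-1727/372708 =-0.00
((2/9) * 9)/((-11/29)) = -58/11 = -5.27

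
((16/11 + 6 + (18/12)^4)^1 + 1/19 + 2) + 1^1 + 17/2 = 80489/3344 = 24.07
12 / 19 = 0.63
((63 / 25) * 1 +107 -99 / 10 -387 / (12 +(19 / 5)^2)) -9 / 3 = 2709541 / 33050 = 81.98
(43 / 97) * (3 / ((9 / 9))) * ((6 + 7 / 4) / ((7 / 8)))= 7998 / 679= 11.78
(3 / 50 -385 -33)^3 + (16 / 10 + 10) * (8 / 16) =-9125397549273 / 125000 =-73003180.39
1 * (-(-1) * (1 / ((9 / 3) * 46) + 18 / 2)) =1243 / 138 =9.01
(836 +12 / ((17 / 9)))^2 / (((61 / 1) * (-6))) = -102531200 / 52887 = -1938.68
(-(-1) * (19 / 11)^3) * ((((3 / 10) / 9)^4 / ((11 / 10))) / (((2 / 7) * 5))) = 48013 / 11859210000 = 0.00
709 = 709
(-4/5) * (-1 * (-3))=-12/5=-2.40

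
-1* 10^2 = -100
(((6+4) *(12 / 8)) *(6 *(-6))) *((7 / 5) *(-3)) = 2268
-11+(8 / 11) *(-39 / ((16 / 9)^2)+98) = 18057 / 352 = 51.30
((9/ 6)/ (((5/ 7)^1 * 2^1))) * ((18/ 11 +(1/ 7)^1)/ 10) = 411/ 2200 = 0.19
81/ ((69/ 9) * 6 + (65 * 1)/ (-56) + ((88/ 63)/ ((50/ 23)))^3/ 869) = 200006344125000/ 110718551410609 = 1.81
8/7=1.14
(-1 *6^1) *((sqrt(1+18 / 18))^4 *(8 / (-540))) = 16 / 45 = 0.36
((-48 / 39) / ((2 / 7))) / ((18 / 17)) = -476 / 117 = -4.07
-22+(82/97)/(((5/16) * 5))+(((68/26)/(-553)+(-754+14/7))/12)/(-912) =-680175565493/31798384800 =-21.39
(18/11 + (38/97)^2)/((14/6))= 555738/724493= 0.77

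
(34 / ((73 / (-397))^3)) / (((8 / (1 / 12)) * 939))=-1063703141 / 17533774224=-0.06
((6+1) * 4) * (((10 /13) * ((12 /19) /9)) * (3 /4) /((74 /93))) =13020 /9139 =1.42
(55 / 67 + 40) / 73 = 2735 / 4891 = 0.56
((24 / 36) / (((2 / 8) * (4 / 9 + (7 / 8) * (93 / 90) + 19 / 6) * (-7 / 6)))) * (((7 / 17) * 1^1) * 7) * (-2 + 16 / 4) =-161280 / 55267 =-2.92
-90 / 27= -10 / 3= -3.33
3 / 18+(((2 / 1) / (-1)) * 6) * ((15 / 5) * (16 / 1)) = -3455 / 6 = -575.83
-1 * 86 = -86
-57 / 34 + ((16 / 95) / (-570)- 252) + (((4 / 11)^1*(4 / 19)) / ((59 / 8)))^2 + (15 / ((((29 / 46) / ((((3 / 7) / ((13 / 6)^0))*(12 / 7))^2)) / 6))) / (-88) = -6872329599816206263 / 26997710367115950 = -254.55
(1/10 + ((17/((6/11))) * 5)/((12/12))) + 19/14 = 33031/210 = 157.29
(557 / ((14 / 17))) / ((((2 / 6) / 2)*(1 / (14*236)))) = 13408104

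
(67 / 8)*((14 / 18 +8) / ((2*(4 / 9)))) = 5293 / 64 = 82.70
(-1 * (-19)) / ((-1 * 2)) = -19 / 2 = -9.50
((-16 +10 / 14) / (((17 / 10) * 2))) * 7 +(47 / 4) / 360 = -769601 / 24480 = -31.44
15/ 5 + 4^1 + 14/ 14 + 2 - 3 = 7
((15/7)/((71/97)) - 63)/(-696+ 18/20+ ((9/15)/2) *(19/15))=93300/1078987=0.09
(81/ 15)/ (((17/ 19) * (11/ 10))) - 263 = -48155/ 187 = -257.51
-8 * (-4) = 32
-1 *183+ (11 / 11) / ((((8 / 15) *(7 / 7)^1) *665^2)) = -129483477 / 707560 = -183.00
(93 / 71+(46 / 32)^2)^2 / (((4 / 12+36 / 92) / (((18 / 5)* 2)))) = 2338629295869 / 20647936000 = 113.26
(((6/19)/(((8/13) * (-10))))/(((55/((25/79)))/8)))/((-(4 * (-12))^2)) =13/12680448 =0.00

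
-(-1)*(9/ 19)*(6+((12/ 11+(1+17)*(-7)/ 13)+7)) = 5661/ 2717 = 2.08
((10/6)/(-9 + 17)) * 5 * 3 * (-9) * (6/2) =-84.38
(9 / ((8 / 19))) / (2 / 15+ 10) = 135 / 64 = 2.11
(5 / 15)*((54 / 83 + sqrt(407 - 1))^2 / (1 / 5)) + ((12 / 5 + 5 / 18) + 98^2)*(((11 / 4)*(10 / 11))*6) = 180*sqrt(406) / 83 + 5984234789 / 41334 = 144821.24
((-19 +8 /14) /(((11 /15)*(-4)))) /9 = 215 /308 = 0.70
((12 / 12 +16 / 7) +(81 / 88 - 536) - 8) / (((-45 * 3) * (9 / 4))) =332513 / 187110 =1.78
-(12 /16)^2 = -9 /16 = -0.56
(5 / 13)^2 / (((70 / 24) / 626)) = 37560 / 1183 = 31.75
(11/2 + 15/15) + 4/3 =47/6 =7.83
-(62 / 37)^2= -3844 / 1369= -2.81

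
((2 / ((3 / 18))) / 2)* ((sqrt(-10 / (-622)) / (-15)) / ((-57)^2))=-2* sqrt(1555) / 5052195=-0.00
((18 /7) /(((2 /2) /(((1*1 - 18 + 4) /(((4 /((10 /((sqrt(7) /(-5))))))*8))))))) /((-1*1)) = -2925*sqrt(7) /392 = -19.74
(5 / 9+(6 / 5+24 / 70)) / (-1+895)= 661 / 281610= 0.00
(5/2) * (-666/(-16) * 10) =8325/8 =1040.62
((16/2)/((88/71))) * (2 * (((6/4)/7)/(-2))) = -213/154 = -1.38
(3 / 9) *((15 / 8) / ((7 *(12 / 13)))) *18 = 195 / 112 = 1.74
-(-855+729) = 126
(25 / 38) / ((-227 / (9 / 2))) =-225 / 17252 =-0.01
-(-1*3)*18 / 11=54 / 11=4.91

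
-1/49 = -0.02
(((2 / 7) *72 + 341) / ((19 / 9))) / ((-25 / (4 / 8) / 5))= -22779 / 1330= -17.13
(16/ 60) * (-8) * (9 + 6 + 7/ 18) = -4432/ 135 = -32.83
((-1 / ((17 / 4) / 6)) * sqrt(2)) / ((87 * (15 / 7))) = -56 * sqrt(2) / 7395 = -0.01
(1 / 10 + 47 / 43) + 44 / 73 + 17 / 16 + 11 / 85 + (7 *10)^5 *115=825122185732754503 / 4269040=193280500002.99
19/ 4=4.75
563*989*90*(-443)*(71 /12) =-262698758565 /2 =-131349379282.50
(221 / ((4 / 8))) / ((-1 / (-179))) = 79118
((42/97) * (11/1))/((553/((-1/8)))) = -33/30652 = -0.00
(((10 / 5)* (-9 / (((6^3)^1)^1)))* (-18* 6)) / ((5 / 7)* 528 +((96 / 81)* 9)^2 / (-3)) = 1701 / 64112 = 0.03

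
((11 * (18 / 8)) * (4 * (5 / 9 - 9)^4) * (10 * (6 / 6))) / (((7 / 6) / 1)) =7339678720 / 1701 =4314919.88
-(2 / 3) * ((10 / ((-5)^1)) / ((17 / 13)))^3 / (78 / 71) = 95992 / 44217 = 2.17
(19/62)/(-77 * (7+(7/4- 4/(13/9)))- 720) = -494/1902997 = -0.00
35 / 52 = 0.67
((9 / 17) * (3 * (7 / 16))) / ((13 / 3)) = 0.16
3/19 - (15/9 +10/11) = -1516/627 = -2.42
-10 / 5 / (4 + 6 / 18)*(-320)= 1920 / 13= 147.69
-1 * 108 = -108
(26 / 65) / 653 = 2 / 3265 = 0.00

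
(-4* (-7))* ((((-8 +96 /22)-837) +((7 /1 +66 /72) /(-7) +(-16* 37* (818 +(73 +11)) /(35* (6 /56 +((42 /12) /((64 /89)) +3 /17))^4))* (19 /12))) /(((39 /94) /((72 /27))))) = -38442551508069803780599282064 /243823377167625603354435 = -157665.57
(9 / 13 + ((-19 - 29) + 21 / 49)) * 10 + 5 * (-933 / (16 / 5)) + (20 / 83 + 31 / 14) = -33218499 / 17264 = -1924.15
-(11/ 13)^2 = -121/ 169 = -0.72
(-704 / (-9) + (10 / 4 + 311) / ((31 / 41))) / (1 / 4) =550022 / 279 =1971.41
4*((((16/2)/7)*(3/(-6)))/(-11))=16/77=0.21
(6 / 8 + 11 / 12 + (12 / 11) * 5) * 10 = 2350 / 33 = 71.21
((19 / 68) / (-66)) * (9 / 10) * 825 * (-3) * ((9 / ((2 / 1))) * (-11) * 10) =-1269675 / 272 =-4667.92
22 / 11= 2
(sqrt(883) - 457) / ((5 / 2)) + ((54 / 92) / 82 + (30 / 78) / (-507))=-22722388843 / 124306260 + 2*sqrt(883) / 5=-170.91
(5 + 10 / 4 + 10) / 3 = 35 / 6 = 5.83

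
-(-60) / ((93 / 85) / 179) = 304300 / 31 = 9816.13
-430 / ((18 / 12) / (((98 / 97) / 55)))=-16856 / 3201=-5.27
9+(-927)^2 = 859338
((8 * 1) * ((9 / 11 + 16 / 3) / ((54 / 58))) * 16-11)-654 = 161021 / 891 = 180.72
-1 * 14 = -14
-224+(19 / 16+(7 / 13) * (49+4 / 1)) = -40409 / 208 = -194.27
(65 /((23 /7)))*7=3185 /23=138.48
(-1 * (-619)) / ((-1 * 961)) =-619 / 961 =-0.64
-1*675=-675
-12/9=-4/3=-1.33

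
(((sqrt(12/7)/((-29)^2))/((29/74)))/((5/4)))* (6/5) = 0.00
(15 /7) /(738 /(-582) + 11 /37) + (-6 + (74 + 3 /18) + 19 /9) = 14940895 /219492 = 68.07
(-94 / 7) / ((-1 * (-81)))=-94 / 567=-0.17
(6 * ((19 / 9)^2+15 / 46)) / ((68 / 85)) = 89105 / 2484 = 35.87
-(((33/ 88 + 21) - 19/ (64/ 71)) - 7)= 429/ 64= 6.70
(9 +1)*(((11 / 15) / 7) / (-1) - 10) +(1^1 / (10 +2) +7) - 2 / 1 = -2687 / 28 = -95.96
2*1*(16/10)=16/5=3.20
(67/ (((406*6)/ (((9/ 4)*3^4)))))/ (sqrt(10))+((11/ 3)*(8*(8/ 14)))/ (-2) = -176/ 21+16281*sqrt(10)/ 32480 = -6.80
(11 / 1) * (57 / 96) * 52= 2717 / 8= 339.62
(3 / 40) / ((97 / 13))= 39 / 3880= 0.01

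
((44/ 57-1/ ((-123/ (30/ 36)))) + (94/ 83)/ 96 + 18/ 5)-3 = 64732099/ 46553040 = 1.39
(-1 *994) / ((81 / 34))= -33796 / 81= -417.23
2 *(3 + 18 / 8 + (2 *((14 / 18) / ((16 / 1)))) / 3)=1141 / 108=10.56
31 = 31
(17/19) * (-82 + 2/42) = -29257/399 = -73.33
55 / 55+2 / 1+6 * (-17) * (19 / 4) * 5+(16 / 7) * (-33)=-2494.93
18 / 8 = 9 / 4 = 2.25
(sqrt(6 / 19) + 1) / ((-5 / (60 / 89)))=-12 / 89 -12* sqrt(114) / 1691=-0.21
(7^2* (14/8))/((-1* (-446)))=343/1784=0.19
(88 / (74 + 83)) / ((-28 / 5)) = -110 / 1099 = -0.10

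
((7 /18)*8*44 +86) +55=2501 /9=277.89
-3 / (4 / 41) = -123 / 4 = -30.75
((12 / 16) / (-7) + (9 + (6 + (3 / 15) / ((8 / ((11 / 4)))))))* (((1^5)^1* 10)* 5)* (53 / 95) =888121 / 2128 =417.35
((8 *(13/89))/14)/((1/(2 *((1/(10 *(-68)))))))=-13/52955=-0.00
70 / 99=0.71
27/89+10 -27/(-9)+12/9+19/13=55877/3471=16.10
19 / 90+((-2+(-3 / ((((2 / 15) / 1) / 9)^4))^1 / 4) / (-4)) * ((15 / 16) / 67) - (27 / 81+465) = 666861103049 / 12349440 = 53999.30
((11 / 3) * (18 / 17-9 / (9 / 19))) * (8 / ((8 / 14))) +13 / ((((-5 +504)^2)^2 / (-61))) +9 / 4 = -11620382757007193 / 12648305592204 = -918.73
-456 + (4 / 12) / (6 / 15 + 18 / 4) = -67022 / 147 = -455.93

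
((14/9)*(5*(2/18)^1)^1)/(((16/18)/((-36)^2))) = 1260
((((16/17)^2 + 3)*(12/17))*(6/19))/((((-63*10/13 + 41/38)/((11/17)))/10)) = -231248160/1954976047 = -0.12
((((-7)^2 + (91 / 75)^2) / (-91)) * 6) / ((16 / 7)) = -141953 / 97500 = -1.46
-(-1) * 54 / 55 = 54 / 55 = 0.98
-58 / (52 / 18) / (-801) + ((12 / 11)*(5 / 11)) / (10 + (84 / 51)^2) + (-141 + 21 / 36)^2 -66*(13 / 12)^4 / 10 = 175162069933889261 / 8887950339840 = 19707.81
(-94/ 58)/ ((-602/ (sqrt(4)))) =0.01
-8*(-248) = 1984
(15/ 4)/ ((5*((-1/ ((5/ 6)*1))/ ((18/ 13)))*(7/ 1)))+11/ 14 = 241/ 364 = 0.66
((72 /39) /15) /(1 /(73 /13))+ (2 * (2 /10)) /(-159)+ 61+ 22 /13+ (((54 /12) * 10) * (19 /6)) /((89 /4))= 834465677 /11957595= 69.79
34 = 34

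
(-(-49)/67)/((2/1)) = 49/134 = 0.37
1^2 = 1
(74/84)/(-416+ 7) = -37/17178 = -0.00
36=36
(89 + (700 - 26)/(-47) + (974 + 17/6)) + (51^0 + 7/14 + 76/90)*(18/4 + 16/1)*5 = 2185723/1692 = 1291.80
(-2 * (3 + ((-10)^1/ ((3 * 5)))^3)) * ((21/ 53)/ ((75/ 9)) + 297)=-1606.26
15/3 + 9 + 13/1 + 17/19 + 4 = 606/19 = 31.89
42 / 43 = 0.98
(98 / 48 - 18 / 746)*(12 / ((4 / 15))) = 270915 / 2984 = 90.79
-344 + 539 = 195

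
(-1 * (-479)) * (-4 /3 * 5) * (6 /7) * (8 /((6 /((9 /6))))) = -38320 /7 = -5474.29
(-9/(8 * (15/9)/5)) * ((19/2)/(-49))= 513/784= 0.65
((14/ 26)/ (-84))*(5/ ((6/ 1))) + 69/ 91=0.75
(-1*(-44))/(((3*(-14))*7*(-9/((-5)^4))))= 13750/1323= 10.39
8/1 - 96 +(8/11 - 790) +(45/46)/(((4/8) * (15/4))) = -221818/253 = -876.75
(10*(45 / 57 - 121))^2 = 521665600 / 361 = 1445057.06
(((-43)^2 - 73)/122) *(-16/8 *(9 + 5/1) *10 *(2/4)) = -124320/61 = -2038.03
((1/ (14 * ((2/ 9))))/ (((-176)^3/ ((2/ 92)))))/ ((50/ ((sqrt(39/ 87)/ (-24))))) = 3 * sqrt(377)/ 81453894860800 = 0.00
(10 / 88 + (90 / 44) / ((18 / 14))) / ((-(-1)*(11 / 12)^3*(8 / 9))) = 36450 / 14641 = 2.49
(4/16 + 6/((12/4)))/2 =9/8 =1.12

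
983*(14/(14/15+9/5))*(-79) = -397755.37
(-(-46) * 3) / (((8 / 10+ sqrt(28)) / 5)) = 113.27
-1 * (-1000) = 1000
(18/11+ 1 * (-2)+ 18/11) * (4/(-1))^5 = -14336/11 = -1303.27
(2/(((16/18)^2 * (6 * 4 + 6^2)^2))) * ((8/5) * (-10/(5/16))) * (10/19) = -9/475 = -0.02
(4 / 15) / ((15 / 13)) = 52 / 225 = 0.23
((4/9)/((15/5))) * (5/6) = 10/81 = 0.12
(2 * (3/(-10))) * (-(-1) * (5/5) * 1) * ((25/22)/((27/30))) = -25/33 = -0.76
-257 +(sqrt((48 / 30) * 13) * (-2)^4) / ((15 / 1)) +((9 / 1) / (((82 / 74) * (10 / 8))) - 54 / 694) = -17825026 / 71135 +32 * sqrt(130) / 75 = -245.72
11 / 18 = 0.61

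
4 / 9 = 0.44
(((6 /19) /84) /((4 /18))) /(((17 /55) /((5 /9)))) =275 /9044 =0.03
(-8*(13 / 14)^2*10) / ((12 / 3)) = -845 / 49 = -17.24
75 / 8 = 9.38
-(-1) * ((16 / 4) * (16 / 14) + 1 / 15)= 487 / 105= 4.64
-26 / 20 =-13 / 10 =-1.30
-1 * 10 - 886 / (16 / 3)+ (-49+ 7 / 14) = -1797 / 8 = -224.62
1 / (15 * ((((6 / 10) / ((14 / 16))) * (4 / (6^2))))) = 7 / 8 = 0.88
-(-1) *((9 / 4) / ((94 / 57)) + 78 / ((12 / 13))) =32285 / 376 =85.86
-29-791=-820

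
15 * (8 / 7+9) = 1065 / 7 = 152.14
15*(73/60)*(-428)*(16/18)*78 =-1624688/3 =-541562.67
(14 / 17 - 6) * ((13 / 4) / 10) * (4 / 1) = -6.73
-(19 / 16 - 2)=13 / 16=0.81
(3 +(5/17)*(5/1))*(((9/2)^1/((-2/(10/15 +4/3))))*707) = -241794/17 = -14223.18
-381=-381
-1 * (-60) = 60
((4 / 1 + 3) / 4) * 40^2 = 2800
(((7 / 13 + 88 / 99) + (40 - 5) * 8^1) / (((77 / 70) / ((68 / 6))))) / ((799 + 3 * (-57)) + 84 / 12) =2239036 / 490347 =4.57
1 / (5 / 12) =12 / 5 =2.40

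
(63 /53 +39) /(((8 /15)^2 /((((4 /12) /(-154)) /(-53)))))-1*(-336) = 4651244547 /13842752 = 336.01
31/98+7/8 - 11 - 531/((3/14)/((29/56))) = -506879/392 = -1293.06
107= 107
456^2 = 207936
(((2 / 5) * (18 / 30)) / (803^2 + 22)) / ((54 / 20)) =4 / 29017395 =0.00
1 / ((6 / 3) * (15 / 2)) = 1 / 15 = 0.07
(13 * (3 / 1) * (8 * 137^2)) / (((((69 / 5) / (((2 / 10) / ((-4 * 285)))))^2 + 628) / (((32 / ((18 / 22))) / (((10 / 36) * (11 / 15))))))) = 21621888 / 118988389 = 0.18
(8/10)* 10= 8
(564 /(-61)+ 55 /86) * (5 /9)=-225745 /47214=-4.78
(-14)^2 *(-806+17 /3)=-470596 /3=-156865.33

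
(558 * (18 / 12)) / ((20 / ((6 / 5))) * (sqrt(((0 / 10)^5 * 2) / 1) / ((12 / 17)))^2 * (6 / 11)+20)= 837 / 20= 41.85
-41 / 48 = -0.85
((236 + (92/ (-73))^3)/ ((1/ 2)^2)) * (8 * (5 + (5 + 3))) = 37868198784/ 389017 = 97343.30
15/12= 1.25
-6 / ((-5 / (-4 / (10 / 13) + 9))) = 114 / 25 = 4.56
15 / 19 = 0.79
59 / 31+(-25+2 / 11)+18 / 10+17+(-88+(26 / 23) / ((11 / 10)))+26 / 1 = -2552398 / 39215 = -65.09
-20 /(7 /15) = -42.86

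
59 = 59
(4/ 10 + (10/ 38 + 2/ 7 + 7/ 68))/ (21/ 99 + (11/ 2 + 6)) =0.09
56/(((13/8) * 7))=64/13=4.92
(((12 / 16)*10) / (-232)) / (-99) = 5 / 15312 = 0.00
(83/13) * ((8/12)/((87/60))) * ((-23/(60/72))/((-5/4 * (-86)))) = -61088/81055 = -0.75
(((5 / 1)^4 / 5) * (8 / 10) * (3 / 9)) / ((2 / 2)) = 100 / 3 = 33.33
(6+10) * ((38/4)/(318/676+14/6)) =154128/2843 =54.21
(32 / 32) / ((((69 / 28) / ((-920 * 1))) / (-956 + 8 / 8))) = 1069600 / 3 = 356533.33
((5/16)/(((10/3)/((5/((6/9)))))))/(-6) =-15/128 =-0.12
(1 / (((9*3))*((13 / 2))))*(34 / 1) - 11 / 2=-3725 / 702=-5.31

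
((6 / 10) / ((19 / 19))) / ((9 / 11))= 11 / 15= 0.73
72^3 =373248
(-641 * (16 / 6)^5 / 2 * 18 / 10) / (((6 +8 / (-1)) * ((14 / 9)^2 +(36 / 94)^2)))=4349856768 / 287005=15156.03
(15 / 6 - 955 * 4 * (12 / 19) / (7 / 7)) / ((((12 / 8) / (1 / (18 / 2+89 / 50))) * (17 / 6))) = -9158500 / 174097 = -52.61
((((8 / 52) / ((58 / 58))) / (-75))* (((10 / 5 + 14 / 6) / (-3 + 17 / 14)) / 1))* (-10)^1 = -56 / 1125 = -0.05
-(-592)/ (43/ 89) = 52688/ 43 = 1225.30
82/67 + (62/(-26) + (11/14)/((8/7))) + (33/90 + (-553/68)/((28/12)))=-12764329/3553680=-3.59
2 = 2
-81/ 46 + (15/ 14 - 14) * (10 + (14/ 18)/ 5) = -964003/ 7245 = -133.06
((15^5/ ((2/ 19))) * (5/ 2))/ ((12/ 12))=18035156.25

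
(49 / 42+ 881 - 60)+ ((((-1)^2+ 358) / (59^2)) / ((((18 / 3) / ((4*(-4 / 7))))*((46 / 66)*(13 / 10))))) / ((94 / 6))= 1689198795223 / 2054576706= 822.16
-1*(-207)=207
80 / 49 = 1.63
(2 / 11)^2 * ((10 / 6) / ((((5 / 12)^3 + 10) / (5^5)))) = 7200000 / 421201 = 17.09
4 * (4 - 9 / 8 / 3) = 14.50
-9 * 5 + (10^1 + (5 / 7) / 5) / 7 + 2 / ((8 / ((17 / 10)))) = -84527 / 1960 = -43.13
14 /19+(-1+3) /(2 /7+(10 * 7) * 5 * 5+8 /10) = 429681 /582236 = 0.74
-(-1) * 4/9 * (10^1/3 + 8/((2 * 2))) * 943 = 60352/27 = 2235.26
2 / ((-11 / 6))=-12 / 11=-1.09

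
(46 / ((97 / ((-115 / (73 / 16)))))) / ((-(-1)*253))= -3680 / 77891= -0.05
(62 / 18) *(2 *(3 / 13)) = 62 / 39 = 1.59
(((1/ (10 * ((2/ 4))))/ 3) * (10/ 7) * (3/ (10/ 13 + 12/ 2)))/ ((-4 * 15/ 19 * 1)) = -247/ 18480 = -0.01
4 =4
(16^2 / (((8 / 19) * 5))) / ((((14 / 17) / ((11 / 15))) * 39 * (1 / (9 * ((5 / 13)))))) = 56848 / 5915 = 9.61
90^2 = 8100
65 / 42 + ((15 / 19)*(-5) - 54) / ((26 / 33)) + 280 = 1078891 / 5187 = 208.00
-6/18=-0.33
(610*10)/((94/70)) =213500/47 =4542.55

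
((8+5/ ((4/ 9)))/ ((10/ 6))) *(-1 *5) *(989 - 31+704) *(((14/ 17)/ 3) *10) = -4479090/ 17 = -263475.88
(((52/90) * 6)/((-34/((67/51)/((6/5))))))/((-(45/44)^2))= 1686256/15801075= 0.11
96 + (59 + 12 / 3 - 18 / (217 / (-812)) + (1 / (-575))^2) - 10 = 2217501906 / 10249375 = 216.35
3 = 3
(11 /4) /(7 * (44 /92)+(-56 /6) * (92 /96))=-2277 /4634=-0.49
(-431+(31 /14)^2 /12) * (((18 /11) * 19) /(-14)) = 57726807 /60368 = 956.25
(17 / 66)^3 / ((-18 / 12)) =-0.01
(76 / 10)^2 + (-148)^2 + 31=549819 / 25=21992.76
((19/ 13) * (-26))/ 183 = -0.21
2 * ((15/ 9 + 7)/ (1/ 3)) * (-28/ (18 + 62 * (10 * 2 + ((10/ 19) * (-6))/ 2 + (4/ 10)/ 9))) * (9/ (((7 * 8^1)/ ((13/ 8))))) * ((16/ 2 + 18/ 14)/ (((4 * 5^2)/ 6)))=-10143549/ 55677776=-0.18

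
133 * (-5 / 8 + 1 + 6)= 6783 / 8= 847.88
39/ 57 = 13/ 19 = 0.68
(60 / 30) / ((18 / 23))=23 / 9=2.56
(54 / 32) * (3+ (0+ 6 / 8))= 405 / 64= 6.33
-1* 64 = -64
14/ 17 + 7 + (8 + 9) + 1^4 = 439/ 17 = 25.82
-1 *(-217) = 217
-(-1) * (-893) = -893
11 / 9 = 1.22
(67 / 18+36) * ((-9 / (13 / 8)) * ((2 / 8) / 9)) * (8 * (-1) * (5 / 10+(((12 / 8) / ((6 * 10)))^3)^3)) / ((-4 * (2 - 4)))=480597333333337 / 157286400000000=3.06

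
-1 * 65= -65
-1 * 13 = -13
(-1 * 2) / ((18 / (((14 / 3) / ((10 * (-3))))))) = 7 / 405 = 0.02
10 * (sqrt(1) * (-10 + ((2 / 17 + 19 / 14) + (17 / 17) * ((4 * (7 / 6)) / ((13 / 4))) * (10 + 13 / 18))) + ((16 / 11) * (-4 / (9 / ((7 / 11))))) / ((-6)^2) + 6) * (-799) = -91638587225 / 891891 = -102746.40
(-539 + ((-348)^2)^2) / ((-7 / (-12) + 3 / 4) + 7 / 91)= 10399653687.33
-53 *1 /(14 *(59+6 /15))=-0.06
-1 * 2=-2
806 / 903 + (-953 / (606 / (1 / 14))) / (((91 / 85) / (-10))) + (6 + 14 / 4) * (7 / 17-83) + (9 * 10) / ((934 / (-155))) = -35034869610751 / 43926344098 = -797.58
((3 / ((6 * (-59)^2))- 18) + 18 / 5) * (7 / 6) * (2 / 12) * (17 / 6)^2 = -1014046957 / 45113760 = -22.48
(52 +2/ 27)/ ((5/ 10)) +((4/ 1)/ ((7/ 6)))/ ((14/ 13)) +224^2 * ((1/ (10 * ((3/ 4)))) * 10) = 88652464/ 1323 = 67008.67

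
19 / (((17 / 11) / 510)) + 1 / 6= 37621 / 6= 6270.17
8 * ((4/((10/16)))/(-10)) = -128/25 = -5.12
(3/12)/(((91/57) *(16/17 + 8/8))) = 323/4004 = 0.08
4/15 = 0.27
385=385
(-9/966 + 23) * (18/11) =6057/161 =37.62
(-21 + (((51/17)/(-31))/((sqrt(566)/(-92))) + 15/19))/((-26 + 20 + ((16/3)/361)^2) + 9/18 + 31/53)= 2512698624/611048033 - 17157020292 * sqrt(566)/5360724393509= 4.04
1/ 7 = 0.14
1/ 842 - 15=-12629/ 842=-15.00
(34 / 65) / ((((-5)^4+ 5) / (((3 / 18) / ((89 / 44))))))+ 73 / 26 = 30699073 / 10933650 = 2.81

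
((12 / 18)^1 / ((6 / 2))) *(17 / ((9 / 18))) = 68 / 9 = 7.56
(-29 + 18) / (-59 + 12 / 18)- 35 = -6092 / 175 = -34.81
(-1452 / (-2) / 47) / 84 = 121 / 658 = 0.18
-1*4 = -4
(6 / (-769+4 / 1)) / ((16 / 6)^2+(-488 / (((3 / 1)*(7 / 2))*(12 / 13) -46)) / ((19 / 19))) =-354 / 927605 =-0.00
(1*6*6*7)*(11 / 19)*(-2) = -5544 / 19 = -291.79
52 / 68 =13 / 17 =0.76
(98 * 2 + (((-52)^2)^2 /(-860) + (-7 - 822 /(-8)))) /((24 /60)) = -7060711 /344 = -20525.32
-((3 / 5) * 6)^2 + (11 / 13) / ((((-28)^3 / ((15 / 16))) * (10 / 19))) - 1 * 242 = -58207587643 / 228300800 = -254.96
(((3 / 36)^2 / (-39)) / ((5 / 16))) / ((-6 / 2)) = 1 / 5265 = 0.00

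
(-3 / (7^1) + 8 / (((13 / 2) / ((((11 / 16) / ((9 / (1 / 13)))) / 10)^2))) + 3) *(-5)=-5125162447 / 398623680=-12.86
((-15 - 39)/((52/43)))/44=-1161/1144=-1.01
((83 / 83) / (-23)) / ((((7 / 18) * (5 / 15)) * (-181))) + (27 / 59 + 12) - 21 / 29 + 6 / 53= 31310898336 / 2642593303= 11.85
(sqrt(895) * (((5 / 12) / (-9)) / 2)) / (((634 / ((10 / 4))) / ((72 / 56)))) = -25 * sqrt(895) / 213024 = -0.00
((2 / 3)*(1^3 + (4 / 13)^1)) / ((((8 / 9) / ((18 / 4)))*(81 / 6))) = 17 / 52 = 0.33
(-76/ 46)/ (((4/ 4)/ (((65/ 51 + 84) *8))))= -1322096/ 1173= -1127.11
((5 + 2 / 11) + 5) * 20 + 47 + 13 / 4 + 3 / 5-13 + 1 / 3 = 159601 / 660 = 241.82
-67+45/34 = -2233/34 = -65.68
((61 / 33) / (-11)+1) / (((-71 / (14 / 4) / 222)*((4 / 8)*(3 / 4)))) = -625744 / 25773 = -24.28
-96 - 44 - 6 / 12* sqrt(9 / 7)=-140 - 3* sqrt(7) / 14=-140.57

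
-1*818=-818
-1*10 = -10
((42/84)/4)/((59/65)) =65/472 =0.14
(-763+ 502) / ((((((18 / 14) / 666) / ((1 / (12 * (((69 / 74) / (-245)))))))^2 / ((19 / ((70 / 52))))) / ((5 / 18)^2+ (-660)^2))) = -159219043303392229509625 / 771282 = -206434278646969888.46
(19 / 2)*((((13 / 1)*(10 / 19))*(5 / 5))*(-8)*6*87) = -271440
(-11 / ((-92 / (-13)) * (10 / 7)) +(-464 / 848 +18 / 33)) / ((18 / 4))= -584503 / 2413620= -0.24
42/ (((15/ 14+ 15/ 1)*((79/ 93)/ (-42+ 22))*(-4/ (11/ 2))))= 33418/ 395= 84.60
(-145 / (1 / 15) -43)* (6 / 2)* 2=-13308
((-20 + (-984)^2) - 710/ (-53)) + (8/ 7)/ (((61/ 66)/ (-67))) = 21910577158/ 22631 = 968166.55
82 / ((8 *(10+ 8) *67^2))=41 / 323208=0.00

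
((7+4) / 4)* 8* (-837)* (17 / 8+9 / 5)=-1445499 / 20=-72274.95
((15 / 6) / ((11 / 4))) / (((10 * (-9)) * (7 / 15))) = -5 / 231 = -0.02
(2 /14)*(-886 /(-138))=443 /483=0.92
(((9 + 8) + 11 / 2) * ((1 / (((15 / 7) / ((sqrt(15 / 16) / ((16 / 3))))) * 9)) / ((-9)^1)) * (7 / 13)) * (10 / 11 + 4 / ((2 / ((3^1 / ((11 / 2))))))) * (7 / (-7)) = 49 * sqrt(15) / 7488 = 0.03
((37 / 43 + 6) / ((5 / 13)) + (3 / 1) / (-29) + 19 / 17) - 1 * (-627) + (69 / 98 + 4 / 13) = 17470174207 / 27007526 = 646.86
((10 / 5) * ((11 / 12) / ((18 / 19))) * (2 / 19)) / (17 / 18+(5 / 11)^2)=1331 / 7521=0.18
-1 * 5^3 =-125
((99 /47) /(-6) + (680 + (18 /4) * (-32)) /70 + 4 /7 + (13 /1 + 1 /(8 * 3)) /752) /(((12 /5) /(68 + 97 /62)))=228.83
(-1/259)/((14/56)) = -4/259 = -0.02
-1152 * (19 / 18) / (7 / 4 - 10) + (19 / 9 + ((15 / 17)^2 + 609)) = 21723863 / 28611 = 759.28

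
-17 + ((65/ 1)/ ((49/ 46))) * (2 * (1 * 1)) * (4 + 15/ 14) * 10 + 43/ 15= 31770784/ 5145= 6175.08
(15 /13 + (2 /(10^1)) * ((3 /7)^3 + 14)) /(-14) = -44251 /156065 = -0.28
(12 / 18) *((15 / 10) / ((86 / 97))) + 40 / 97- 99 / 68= 23937 / 283628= 0.08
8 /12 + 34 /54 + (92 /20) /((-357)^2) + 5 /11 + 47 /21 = 83884454 /21029085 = 3.99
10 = 10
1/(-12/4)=-0.33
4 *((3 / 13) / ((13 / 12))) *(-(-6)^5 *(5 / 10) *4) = 2239488 / 169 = 13251.41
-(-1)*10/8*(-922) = -2305/2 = -1152.50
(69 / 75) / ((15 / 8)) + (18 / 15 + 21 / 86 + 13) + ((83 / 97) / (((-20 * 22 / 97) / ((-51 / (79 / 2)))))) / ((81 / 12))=1258692593 / 84075750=14.97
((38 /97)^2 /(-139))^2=2085136 /1710474238201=0.00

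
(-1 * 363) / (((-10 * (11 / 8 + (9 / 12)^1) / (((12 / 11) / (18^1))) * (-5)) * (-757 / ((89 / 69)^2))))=697048 / 1531732725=0.00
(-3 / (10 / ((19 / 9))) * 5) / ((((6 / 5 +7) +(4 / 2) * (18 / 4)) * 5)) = -19 / 516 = -0.04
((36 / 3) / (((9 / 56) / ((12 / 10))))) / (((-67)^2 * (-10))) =-224 / 112225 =-0.00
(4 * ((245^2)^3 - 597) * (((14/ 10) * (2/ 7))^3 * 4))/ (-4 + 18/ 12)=-55365148803847168/ 625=-88584238086155.47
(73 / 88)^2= 5329 / 7744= 0.69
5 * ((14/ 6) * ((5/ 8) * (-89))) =-15575/ 24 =-648.96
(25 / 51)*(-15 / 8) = -125 / 136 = -0.92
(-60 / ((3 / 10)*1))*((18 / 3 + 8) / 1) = -2800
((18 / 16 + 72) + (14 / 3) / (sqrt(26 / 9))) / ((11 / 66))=42* sqrt(26) / 13 + 1755 / 4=455.22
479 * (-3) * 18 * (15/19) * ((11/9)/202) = -123.56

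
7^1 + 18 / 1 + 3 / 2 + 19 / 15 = 833 / 30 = 27.77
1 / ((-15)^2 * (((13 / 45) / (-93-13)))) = -106 / 65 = -1.63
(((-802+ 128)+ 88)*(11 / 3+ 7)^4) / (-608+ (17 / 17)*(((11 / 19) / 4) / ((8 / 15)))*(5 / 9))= 373595045888 / 29935359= 12480.06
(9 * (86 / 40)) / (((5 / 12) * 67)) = 0.69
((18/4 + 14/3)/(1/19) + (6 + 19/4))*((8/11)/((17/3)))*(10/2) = 22190/187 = 118.66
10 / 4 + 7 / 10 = 3.20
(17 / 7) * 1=17 / 7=2.43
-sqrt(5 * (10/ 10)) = -sqrt(5) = -2.24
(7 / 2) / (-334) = -0.01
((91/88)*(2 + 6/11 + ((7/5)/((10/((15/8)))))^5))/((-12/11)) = -8353374585101/3460300800000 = -2.41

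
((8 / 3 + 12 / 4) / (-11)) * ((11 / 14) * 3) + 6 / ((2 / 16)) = 655 / 14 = 46.79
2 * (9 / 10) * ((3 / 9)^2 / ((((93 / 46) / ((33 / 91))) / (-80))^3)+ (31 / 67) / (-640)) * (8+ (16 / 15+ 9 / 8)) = -3478593663900374985437 / 577584174830208000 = -6022.66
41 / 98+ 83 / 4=4149 / 196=21.17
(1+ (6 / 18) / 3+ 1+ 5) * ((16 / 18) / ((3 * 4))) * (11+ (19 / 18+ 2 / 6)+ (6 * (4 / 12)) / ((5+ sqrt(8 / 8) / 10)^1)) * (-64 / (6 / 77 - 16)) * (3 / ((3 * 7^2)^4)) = 0.00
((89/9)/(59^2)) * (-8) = -712/31329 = -0.02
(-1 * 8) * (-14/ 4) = 28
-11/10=-1.10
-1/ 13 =-0.08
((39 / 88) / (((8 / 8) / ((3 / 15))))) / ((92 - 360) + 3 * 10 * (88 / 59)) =-2301 / 5795680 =-0.00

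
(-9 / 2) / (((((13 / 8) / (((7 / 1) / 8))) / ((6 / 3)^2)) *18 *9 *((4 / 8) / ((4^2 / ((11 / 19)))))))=-4256 / 1287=-3.31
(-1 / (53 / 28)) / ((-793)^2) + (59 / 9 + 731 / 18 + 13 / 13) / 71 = 9632068205 / 14198152722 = 0.68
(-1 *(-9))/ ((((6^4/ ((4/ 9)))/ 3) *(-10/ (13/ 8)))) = -13/ 8640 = -0.00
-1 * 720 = -720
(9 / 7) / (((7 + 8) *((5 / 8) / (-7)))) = -0.96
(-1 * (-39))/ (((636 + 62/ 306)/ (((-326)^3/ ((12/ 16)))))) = -275643385056/ 97339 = -2831787.72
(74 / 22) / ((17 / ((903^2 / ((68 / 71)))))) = 2142079443 / 12716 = 168455.45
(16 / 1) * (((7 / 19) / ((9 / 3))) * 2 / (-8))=-28 / 57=-0.49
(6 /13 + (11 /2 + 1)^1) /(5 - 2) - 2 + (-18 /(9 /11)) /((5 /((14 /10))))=-5.84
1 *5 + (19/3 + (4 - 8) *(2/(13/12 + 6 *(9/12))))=1990/201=9.90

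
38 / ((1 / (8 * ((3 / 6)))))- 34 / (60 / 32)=2008 / 15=133.87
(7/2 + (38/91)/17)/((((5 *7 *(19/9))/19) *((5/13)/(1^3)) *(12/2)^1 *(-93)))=-2181/516460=-0.00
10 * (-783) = -7830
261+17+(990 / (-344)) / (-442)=21135167 / 76024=278.01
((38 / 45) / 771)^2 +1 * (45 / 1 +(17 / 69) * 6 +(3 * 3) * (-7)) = -457422316288 / 27686089575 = -16.52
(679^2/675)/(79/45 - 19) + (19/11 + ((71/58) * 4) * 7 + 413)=15671633/38280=409.39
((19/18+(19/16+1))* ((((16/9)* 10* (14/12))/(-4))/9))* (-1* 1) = 16345/8748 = 1.87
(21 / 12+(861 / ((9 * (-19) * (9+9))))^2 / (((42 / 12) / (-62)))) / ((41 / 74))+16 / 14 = 271855289 / 151059006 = 1.80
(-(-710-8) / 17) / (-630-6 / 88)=-31592 / 471291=-0.07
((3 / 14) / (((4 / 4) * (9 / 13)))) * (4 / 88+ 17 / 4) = 1.33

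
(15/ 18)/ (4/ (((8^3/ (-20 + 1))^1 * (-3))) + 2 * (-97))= -320/ 74477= -0.00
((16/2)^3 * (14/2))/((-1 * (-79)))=3584/79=45.37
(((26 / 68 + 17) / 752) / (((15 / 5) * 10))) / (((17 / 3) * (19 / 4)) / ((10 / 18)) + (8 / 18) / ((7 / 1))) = 12411 / 781447568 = 0.00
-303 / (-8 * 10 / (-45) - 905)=2727 / 8129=0.34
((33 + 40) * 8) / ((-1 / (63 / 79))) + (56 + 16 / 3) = -95840 / 237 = -404.39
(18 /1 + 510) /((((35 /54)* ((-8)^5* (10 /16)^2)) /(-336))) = 2673 /125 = 21.38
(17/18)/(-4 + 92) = 17/1584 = 0.01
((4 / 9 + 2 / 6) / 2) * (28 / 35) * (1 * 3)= 14 / 15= 0.93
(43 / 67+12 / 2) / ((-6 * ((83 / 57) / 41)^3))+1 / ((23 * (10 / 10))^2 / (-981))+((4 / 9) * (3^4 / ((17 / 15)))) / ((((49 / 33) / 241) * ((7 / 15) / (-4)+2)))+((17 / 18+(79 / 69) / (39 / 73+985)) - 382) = -70621141892353904290555 / 3158992022747460984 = -22355.59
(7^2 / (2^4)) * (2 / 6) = 49 / 48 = 1.02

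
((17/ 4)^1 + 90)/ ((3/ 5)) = 157.08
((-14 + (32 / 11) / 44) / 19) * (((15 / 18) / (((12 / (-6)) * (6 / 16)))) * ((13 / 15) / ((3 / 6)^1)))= 29224 / 20691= 1.41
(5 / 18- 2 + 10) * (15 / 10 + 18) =1937 / 12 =161.42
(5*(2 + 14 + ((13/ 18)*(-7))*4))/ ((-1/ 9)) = 190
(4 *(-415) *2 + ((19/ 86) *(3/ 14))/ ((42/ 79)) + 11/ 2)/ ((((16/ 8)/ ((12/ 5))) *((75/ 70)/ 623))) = -2312663.39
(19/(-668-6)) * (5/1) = -95/674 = -0.14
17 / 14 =1.21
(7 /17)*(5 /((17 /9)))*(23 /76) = 7245 /21964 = 0.33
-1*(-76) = 76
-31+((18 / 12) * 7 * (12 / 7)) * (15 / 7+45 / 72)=527 / 28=18.82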